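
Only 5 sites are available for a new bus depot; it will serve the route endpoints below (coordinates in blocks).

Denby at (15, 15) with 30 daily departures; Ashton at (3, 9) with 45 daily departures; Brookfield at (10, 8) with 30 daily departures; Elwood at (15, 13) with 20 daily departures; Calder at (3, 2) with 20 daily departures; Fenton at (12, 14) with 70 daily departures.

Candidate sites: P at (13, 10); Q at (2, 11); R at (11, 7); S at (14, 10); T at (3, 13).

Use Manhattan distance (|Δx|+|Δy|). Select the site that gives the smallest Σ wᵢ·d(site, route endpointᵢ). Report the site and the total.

Total weighted distance at each candidate:
  P (13, 10): total = 1665
  Q (2, 11): total = 2385
  R (11, 7): total = 1890
  S (14, 10): total = 1780
  T (3, 13): total = 2120
Minimum is at P with total 1665 blocks.

P, total 1665 blocks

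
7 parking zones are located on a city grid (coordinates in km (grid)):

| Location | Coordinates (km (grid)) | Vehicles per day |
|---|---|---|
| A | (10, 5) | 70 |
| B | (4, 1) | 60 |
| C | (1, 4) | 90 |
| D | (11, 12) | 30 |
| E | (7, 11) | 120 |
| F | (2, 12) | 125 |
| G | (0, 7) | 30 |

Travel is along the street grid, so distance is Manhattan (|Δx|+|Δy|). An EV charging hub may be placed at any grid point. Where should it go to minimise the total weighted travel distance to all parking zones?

Manhattan distance separates: Σwᵢ(|x−xᵢ|+|y−yᵢ|) = Σwᵢ|x−xᵢ| + Σwᵢ|y−yᵢ|, so x and y are optimised independently as 1-D weighted medians.
Total weight W = 525; half = 262.5.
x-coordinate, sorted with cumulative weight:
  x=0 (G, w=30) cum 30
  x=1 (C, w=90) cum 120
  x=2 (F, w=125) cum 245
  x=4 (B, w=60) cum 305  ← median
  x=7 (E, w=120) cum 425
  x=10 (A, w=70) cum 495
  x=11 (D, w=30) cum 525
⇒ x* = 4
y-coordinate, sorted with cumulative weight:
  y=1 (B, w=60) cum 60
  y=4 (C, w=90) cum 150
  y=5 (A, w=70) cum 220
  y=7 (G, w=30) cum 250
  y=11 (E, w=120) cum 370  ← median
  y=12 (D, w=30) cum 400
  y=12 (F, w=125) cum 525
⇒ y* = 11

(4, 11)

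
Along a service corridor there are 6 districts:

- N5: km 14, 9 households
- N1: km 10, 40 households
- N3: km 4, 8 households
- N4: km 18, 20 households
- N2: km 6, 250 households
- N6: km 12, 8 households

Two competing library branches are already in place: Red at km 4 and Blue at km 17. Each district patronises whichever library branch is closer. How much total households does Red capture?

298

The indifferent point is the midpoint (4+17)/2 = 10.5; districts left of it (closer to Red at 4) go to Red, those right go to Blue.
  N3 at 4 (w=8) → Red
  N2 at 6 (w=250) → Red
  N1 at 10 (w=40) → Red
  N6 at 12 (w=8) → Blue
  N5 at 14 (w=9) → Blue
  N4 at 18 (w=20) → Blue
Red captures 298; Blue captures 37.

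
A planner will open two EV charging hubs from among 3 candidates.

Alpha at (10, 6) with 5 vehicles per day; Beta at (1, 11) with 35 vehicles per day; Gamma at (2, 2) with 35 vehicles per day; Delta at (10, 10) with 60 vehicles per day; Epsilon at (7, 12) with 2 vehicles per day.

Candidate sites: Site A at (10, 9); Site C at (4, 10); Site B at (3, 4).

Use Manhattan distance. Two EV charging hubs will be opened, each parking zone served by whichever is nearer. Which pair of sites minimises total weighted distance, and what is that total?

{Site A, Site B}, total 507

Evaluate every pair (each demand assigned to the nearer of the two):
  {Site A, Site B}: total = 507
  {Site A, Site C}: total = 575
  {Site C, Site B}: total = 660
Best pair: {Site A, Site B} with total 507.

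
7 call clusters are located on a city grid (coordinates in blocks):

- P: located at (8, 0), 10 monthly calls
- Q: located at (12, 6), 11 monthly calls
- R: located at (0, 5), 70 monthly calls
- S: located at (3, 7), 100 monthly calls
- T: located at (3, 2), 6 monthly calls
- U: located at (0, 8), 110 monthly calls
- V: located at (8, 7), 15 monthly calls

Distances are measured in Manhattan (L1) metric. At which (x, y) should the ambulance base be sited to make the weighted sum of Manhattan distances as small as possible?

(0, 7)

Manhattan distance separates: Σwᵢ(|x−xᵢ|+|y−yᵢ|) = Σwᵢ|x−xᵢ| + Σwᵢ|y−yᵢ|, so x and y are optimised independently as 1-D weighted medians.
Total weight W = 322; half = 161.
x-coordinate, sorted with cumulative weight:
  x=0 (R, w=70) cum 70
  x=0 (U, w=110) cum 180  ← median
  x=3 (S, w=100) cum 280
  x=3 (T, w=6) cum 286
  x=8 (P, w=10) cum 296
  x=8 (V, w=15) cum 311
  x=12 (Q, w=11) cum 322
⇒ x* = 0
y-coordinate, sorted with cumulative weight:
  y=0 (P, w=10) cum 10
  y=2 (T, w=6) cum 16
  y=5 (R, w=70) cum 86
  y=6 (Q, w=11) cum 97
  y=7 (S, w=100) cum 197  ← median
  y=7 (V, w=15) cum 212
  y=8 (U, w=110) cum 322
⇒ y* = 7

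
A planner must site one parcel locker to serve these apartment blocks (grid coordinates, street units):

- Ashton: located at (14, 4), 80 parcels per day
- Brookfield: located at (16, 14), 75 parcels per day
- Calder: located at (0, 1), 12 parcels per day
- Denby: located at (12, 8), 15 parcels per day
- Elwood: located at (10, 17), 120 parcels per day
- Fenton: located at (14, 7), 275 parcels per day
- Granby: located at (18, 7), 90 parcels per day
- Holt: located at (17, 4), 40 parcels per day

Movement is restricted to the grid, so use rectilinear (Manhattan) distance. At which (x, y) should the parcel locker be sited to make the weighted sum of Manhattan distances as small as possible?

Manhattan distance separates: Σwᵢ(|x−xᵢ|+|y−yᵢ|) = Σwᵢ|x−xᵢ| + Σwᵢ|y−yᵢ|, so x and y are optimised independently as 1-D weighted medians.
Total weight W = 707; half = 353.5.
x-coordinate, sorted with cumulative weight:
  x=0 (Calder, w=12) cum 12
  x=10 (Elwood, w=120) cum 132
  x=12 (Denby, w=15) cum 147
  x=14 (Ashton, w=80) cum 227
  x=14 (Fenton, w=275) cum 502  ← median
  x=16 (Brookfield, w=75) cum 577
  x=17 (Holt, w=40) cum 617
  x=18 (Granby, w=90) cum 707
⇒ x* = 14
y-coordinate, sorted with cumulative weight:
  y=1 (Calder, w=12) cum 12
  y=4 (Ashton, w=80) cum 92
  y=4 (Holt, w=40) cum 132
  y=7 (Fenton, w=275) cum 407  ← median
  y=7 (Granby, w=90) cum 497
  y=8 (Denby, w=15) cum 512
  y=14 (Brookfield, w=75) cum 587
  y=17 (Elwood, w=120) cum 707
⇒ y* = 7

(14, 7)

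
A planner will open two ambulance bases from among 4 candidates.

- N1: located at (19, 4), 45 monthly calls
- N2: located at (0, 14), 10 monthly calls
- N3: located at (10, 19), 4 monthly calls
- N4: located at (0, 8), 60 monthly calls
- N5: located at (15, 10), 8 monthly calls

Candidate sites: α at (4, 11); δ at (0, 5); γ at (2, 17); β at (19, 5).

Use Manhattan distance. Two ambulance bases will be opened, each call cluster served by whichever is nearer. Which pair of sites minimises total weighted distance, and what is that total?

Evaluate every pair (each demand assigned to the nearer of the two):
  {δ, β}: total = 479
  {α, β}: total = 663
  {γ, β}: total = 867
  {α, δ}: total = 1302
  {δ, γ}: total = 1330
  {α, γ}: total = 1596
Best pair: {δ, β} with total 479.

{δ, β}, total 479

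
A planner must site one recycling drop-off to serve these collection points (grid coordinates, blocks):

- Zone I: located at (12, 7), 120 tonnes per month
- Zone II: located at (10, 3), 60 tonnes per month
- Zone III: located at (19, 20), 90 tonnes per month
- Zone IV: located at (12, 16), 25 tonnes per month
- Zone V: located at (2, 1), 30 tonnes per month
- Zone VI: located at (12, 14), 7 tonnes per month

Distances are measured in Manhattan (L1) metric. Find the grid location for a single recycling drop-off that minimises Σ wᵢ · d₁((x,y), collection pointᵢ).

(12, 7)

Manhattan distance separates: Σwᵢ(|x−xᵢ|+|y−yᵢ|) = Σwᵢ|x−xᵢ| + Σwᵢ|y−yᵢ|, so x and y are optimised independently as 1-D weighted medians.
Total weight W = 332; half = 166.
x-coordinate, sorted with cumulative weight:
  x=2 (Zone V, w=30) cum 30
  x=10 (Zone II, w=60) cum 90
  x=12 (Zone I, w=120) cum 210  ← median
  x=12 (Zone IV, w=25) cum 235
  x=12 (Zone VI, w=7) cum 242
  x=19 (Zone III, w=90) cum 332
⇒ x* = 12
y-coordinate, sorted with cumulative weight:
  y=1 (Zone V, w=30) cum 30
  y=3 (Zone II, w=60) cum 90
  y=7 (Zone I, w=120) cum 210  ← median
  y=14 (Zone VI, w=7) cum 217
  y=16 (Zone IV, w=25) cum 242
  y=20 (Zone III, w=90) cum 332
⇒ y* = 7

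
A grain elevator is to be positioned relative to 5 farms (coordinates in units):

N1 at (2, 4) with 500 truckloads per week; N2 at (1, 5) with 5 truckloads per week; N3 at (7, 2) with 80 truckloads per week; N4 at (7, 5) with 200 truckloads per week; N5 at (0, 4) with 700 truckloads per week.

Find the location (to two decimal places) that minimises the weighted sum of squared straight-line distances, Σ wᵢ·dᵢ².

(2.00, 4.03)

The minimiser of Σwᵢ‖p−pᵢ‖² is the weighted centroid p* = (Σwᵢpᵢ)/(Σwᵢ).
Σwᵢ = 1485.
Σwᵢxᵢ = 500·2 + 5·1 + 80·7 + 200·7 + 700·0 = 2965.
Σwᵢyᵢ = 500·4 + 5·5 + 80·2 + 200·5 + 700·4 = 5985.
x* = 2965/1485 = 2.00, y* = 5985/1485 = 4.03.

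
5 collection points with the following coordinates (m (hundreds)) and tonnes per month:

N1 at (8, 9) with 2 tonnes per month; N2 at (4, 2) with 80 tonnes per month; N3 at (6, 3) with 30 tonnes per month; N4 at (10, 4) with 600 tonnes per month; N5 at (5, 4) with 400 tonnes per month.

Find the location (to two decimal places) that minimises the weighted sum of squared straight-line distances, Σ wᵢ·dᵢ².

The minimiser of Σwᵢ‖p−pᵢ‖² is the weighted centroid p* = (Σwᵢpᵢ)/(Σwᵢ).
Σwᵢ = 1112.
Σwᵢxᵢ = 2·8 + 80·4 + 30·6 + 600·10 + 400·5 = 8516.
Σwᵢyᵢ = 2·9 + 80·2 + 30·3 + 600·4 + 400·4 = 4268.
x* = 8516/1112 = 7.66, y* = 4268/1112 = 3.84.

(7.66, 3.84)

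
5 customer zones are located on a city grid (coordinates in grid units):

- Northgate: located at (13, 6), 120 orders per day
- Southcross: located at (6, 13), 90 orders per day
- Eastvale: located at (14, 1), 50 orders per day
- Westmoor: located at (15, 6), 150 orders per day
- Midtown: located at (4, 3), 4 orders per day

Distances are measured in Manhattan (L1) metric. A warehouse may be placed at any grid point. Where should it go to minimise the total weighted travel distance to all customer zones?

(13, 6)

Manhattan distance separates: Σwᵢ(|x−xᵢ|+|y−yᵢ|) = Σwᵢ|x−xᵢ| + Σwᵢ|y−yᵢ|, so x and y are optimised independently as 1-D weighted medians.
Total weight W = 414; half = 207.
x-coordinate, sorted with cumulative weight:
  x=4 (Midtown, w=4) cum 4
  x=6 (Southcross, w=90) cum 94
  x=13 (Northgate, w=120) cum 214  ← median
  x=14 (Eastvale, w=50) cum 264
  x=15 (Westmoor, w=150) cum 414
⇒ x* = 13
y-coordinate, sorted with cumulative weight:
  y=1 (Eastvale, w=50) cum 50
  y=3 (Midtown, w=4) cum 54
  y=6 (Northgate, w=120) cum 174
  y=6 (Westmoor, w=150) cum 324  ← median
  y=13 (Southcross, w=90) cum 414
⇒ y* = 6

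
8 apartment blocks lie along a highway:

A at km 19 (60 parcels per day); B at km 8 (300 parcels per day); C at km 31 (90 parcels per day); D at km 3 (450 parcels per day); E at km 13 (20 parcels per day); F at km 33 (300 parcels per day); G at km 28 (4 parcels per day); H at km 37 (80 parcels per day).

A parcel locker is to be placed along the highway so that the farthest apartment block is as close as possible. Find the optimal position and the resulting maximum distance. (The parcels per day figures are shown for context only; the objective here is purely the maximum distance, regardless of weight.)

The 1-center on a line is the midpoint of the two extreme points: leftmost at 3, rightmost at 37.
Optimal location = (3 + 37)/2 = 20; maximum distance = (37 − 3)/2 = 17.

location 20, max distance 17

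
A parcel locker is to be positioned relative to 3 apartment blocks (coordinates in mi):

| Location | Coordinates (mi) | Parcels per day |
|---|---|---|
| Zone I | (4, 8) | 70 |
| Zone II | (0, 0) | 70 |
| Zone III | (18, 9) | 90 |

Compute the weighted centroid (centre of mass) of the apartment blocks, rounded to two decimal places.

The minimiser of Σwᵢ‖p−pᵢ‖² is the weighted centroid p* = (Σwᵢpᵢ)/(Σwᵢ).
Σwᵢ = 230.
Σwᵢxᵢ = 70·4 + 70·0 + 90·18 = 1900.
Σwᵢyᵢ = 70·8 + 70·0 + 90·9 = 1370.
x* = 1900/230 = 8.26, y* = 1370/230 = 5.96.

(8.26, 5.96)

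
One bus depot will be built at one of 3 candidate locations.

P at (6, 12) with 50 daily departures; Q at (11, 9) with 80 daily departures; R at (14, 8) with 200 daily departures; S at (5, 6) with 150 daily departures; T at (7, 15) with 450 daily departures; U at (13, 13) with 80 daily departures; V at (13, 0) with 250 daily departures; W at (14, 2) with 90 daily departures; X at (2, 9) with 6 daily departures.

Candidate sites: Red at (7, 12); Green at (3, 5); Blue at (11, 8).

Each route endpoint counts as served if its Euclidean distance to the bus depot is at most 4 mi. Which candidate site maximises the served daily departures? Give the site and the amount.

Red, covering 500

Coverage radius r = 4 mi; a point is covered iff (Δx)²+(Δy)² ≤ 4² = 16.
  Red (7, 12): covers {P, T} → 500
  Green (3, 5): covers {S} → 150
  Blue (11, 8): covers {Q, R} → 280
Maximum coverage at Red: 500 daily departures.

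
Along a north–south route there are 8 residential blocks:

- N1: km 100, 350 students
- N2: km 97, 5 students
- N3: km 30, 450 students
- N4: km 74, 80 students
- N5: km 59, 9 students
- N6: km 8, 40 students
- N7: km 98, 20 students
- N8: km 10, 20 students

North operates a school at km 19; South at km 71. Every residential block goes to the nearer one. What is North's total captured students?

The indifferent point is the midpoint (19+71)/2 = 45; residential blocks left of it (closer to North at 19) go to North, those right go to South.
  N6 at 8 (w=40) → North
  N8 at 10 (w=20) → North
  N3 at 30 (w=450) → North
  N5 at 59 (w=9) → South
  N4 at 74 (w=80) → South
  N2 at 97 (w=5) → South
  N7 at 98 (w=20) → South
  N1 at 100 (w=350) → South
North captures 510; South captures 464.

510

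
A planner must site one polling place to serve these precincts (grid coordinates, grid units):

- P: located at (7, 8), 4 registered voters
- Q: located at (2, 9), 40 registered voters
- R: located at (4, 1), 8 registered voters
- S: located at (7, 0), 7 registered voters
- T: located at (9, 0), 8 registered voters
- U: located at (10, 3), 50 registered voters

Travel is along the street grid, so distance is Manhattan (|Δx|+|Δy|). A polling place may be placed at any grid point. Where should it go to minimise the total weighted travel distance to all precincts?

Manhattan distance separates: Σwᵢ(|x−xᵢ|+|y−yᵢ|) = Σwᵢ|x−xᵢ| + Σwᵢ|y−yᵢ|, so x and y are optimised independently as 1-D weighted medians.
Total weight W = 117; half = 58.5.
x-coordinate, sorted with cumulative weight:
  x=2 (Q, w=40) cum 40
  x=4 (R, w=8) cum 48
  x=7 (P, w=4) cum 52
  x=7 (S, w=7) cum 59  ← median
  x=9 (T, w=8) cum 67
  x=10 (U, w=50) cum 117
⇒ x* = 7
y-coordinate, sorted with cumulative weight:
  y=0 (S, w=7) cum 7
  y=0 (T, w=8) cum 15
  y=1 (R, w=8) cum 23
  y=3 (U, w=50) cum 73  ← median
  y=8 (P, w=4) cum 77
  y=9 (Q, w=40) cum 117
⇒ y* = 3

(7, 3)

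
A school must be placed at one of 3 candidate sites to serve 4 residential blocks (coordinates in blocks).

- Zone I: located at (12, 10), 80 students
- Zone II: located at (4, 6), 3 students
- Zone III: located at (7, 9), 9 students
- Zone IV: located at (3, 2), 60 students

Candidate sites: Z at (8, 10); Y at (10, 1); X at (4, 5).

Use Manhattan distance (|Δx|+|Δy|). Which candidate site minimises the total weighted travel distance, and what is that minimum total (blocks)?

Total weighted distance at each candidate:
  Z (8, 10): total = 1142
  Y (10, 1): total = 1492
  X (4, 5): total = 1346
Minimum is at Z with total 1142 blocks.

Z, total 1142 blocks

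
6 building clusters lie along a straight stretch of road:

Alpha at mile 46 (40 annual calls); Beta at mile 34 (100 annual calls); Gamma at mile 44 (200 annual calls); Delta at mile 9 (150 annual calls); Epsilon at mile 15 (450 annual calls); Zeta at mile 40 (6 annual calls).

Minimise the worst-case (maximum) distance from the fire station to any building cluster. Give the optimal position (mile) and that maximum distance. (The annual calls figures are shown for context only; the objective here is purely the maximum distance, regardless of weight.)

The 1-center on a line is the midpoint of the two extreme points: leftmost at 9, rightmost at 46.
Optimal location = (9 + 46)/2 = 27.5; maximum distance = (46 − 9)/2 = 18.5.

location 27.5, max distance 18.5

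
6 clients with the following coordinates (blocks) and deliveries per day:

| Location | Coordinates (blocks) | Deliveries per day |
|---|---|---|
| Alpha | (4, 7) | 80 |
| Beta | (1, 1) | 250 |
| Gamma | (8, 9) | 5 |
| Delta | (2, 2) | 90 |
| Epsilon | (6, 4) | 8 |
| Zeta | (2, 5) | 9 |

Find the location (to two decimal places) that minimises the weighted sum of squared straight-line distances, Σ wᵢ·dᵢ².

The minimiser of Σwᵢ‖p−pᵢ‖² is the weighted centroid p* = (Σwᵢpᵢ)/(Σwᵢ).
Σwᵢ = 442.
Σwᵢxᵢ = 80·4 + 250·1 + 5·8 + 90·2 + 8·6 + 9·2 = 856.
Σwᵢyᵢ = 80·7 + 250·1 + 5·9 + 90·2 + 8·4 + 9·5 = 1112.
x* = 856/442 = 1.94, y* = 1112/442 = 2.52.

(1.94, 2.52)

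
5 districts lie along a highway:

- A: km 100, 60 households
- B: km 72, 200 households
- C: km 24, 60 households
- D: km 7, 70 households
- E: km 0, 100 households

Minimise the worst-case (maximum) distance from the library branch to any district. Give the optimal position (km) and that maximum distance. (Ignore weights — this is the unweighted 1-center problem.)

The 1-center on a line is the midpoint of the two extreme points: leftmost at 0, rightmost at 100.
Optimal location = (0 + 100)/2 = 50; maximum distance = (100 − 0)/2 = 50.

location 50, max distance 50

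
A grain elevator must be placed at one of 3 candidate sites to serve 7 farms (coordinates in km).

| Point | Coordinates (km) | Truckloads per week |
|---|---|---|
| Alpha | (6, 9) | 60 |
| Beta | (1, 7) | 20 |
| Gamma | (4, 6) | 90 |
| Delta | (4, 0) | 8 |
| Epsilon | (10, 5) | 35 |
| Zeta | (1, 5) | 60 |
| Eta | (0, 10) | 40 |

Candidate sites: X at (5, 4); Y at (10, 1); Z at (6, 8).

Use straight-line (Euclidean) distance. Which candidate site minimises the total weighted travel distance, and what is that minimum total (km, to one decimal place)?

Total weighted distance at each candidate:
  X (5, 4): total = 1378.4
  Y (10, 1): total = 2773.7
  Z (6, 8): total = 1260.3
Minimum is at Z with total 1260.3 km.

Z, total 1260.3 km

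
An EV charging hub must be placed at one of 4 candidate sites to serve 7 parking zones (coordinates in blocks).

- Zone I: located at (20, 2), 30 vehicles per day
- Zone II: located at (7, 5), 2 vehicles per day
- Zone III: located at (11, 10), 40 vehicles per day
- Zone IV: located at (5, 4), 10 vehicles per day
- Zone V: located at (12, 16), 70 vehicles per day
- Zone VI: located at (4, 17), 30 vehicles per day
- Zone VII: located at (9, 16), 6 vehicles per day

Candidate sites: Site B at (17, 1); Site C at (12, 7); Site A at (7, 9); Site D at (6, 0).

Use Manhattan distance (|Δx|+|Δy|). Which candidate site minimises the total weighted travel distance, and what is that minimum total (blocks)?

Total weighted distance at each candidate:
  Site B (17, 1): total = 3306
  Site C (12, 7): total = 1906
  Site A (7, 9): total = 2102
  Site D (6, 0): total = 3366
Minimum is at Site C with total 1906 blocks.

Site C, total 1906 blocks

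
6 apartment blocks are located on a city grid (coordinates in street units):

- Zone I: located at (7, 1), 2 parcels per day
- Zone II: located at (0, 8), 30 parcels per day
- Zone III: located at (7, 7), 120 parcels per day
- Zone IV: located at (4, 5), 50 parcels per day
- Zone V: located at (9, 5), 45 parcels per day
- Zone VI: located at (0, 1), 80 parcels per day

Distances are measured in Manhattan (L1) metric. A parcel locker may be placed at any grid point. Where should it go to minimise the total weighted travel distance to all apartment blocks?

Manhattan distance separates: Σwᵢ(|x−xᵢ|+|y−yᵢ|) = Σwᵢ|x−xᵢ| + Σwᵢ|y−yᵢ|, so x and y are optimised independently as 1-D weighted medians.
Total weight W = 327; half = 163.5.
x-coordinate, sorted with cumulative weight:
  x=0 (Zone II, w=30) cum 30
  x=0 (Zone VI, w=80) cum 110
  x=4 (Zone IV, w=50) cum 160
  x=7 (Zone I, w=2) cum 162
  x=7 (Zone III, w=120) cum 282  ← median
  x=9 (Zone V, w=45) cum 327
⇒ x* = 7
y-coordinate, sorted with cumulative weight:
  y=1 (Zone I, w=2) cum 2
  y=1 (Zone VI, w=80) cum 82
  y=5 (Zone IV, w=50) cum 132
  y=5 (Zone V, w=45) cum 177  ← median
  y=7 (Zone III, w=120) cum 297
  y=8 (Zone II, w=30) cum 327
⇒ y* = 5

(7, 5)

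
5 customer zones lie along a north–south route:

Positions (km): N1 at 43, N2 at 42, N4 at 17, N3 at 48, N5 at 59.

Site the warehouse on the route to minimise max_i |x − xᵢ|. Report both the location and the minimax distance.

The 1-center on a line is the midpoint of the two extreme points: leftmost at 17, rightmost at 59.
Optimal location = (17 + 59)/2 = 38; maximum distance = (59 − 17)/2 = 21.

location 38, max distance 21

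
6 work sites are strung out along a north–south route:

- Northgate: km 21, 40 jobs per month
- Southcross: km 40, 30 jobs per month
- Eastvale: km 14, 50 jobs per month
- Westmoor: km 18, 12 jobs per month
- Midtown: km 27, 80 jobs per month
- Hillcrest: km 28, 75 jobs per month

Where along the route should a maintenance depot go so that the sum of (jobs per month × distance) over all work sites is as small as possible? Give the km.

For a sum of weighted absolute distances on a line, the optimum is the weighted median (not the mean). Total weight W = 287; half-weight = 143.5.
Sort by position and accumulate weight:
  km 14 (Eastvale, w=50) → cum 50
  km 18 (Westmoor, w=12) → cum 62
  km 21 (Northgate, w=40) → cum 102
  km 27 (Midtown, w=80) → cum 182  ≥ 143.5 → median here
  km 28 (Hillcrest, w=75) → cum 257
  km 40 (Southcross, w=30) → cum 287
Optimal location: km 27.

x = 27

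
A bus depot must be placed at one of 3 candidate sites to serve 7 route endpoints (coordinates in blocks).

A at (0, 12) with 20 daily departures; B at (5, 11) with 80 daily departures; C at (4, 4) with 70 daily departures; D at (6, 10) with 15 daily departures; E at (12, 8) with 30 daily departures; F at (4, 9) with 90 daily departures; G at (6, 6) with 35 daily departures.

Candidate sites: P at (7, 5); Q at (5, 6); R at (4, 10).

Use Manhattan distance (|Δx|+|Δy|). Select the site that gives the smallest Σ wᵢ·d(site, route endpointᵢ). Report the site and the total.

R, total 1330 blocks

Total weighted distance at each candidate:
  P (7, 5): total = 2230
  Q (5, 6): total = 1570
  R (4, 10): total = 1330
Minimum is at R with total 1330 blocks.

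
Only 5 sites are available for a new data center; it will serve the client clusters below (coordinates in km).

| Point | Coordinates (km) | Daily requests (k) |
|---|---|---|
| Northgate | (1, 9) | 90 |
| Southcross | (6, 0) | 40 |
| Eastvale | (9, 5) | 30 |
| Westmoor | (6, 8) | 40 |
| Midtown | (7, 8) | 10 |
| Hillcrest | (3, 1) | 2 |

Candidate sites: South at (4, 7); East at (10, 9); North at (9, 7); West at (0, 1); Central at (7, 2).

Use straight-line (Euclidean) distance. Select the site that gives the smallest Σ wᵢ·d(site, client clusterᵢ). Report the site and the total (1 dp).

South, total 910.5 km

Total weighted distance at each candidate:
  South (4, 7): total = 910.5
  East (10, 9): total = 1545.5
  North (9, 7): total = 1272.6
  West (0, 1): total = 1738.2
  Central (7, 2): total = 1338.9
Minimum is at South with total 910.5 km.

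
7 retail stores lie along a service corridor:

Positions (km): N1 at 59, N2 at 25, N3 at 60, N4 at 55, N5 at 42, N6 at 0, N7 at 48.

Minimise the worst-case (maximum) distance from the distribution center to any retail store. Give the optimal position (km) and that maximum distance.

location 30, max distance 30

The 1-center on a line is the midpoint of the two extreme points: leftmost at 0, rightmost at 60.
Optimal location = (0 + 60)/2 = 30; maximum distance = (60 − 0)/2 = 30.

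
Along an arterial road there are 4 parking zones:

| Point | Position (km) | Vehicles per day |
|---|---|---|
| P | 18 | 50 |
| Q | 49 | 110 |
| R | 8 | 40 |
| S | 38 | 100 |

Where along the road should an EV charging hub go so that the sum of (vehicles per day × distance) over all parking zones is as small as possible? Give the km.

For a sum of weighted absolute distances on a line, the optimum is the weighted median (not the mean). Total weight W = 300; half-weight = 150.
Sort by position and accumulate weight:
  km 8 (R, w=40) → cum 40
  km 18 (P, w=50) → cum 90
  km 38 (S, w=100) → cum 190  ≥ 150 → median here
  km 49 (Q, w=110) → cum 300
Optimal location: km 38.

x = 38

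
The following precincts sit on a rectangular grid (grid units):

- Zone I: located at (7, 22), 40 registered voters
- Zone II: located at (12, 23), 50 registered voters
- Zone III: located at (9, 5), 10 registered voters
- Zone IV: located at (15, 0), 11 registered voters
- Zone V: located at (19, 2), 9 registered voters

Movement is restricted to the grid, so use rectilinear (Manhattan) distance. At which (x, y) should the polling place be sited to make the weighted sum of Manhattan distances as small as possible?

(12, 22)

Manhattan distance separates: Σwᵢ(|x−xᵢ|+|y−yᵢ|) = Σwᵢ|x−xᵢ| + Σwᵢ|y−yᵢ|, so x and y are optimised independently as 1-D weighted medians.
Total weight W = 120; half = 60.
x-coordinate, sorted with cumulative weight:
  x=7 (Zone I, w=40) cum 40
  x=9 (Zone III, w=10) cum 50
  x=12 (Zone II, w=50) cum 100  ← median
  x=15 (Zone IV, w=11) cum 111
  x=19 (Zone V, w=9) cum 120
⇒ x* = 12
y-coordinate, sorted with cumulative weight:
  y=0 (Zone IV, w=11) cum 11
  y=2 (Zone V, w=9) cum 20
  y=5 (Zone III, w=10) cum 30
  y=22 (Zone I, w=40) cum 70  ← median
  y=23 (Zone II, w=50) cum 120
⇒ y* = 22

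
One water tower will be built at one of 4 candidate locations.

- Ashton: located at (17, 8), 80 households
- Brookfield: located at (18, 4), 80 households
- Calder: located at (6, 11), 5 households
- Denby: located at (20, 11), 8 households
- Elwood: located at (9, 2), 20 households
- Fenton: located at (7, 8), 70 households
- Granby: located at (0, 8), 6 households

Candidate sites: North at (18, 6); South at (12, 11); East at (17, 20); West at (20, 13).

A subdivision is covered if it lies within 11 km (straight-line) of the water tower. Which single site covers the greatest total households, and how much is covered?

South, covering 263

Coverage radius r = 11 km; a point is covered iff (Δx)²+(Δy)² ≤ 11² = 121.
  North (18, 6): covers {Ashton, Brookfield, Denby, Elwood} → 188
  South (12, 11): covers {Ashton, Brookfield, Calder, Denby, Elwood, Fenton} → 263
  East (17, 20): covers {Denby} → 8
  West (20, 13): covers {Ashton, Brookfield, Denby} → 168
Maximum coverage at South: 263 households.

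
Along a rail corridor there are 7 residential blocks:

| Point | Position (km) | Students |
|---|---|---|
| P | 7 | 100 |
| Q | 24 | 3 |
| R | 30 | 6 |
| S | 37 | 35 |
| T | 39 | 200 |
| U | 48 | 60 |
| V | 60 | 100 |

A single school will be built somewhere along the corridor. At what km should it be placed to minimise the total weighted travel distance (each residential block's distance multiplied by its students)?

x = 39

For a sum of weighted absolute distances on a line, the optimum is the weighted median (not the mean). Total weight W = 504; half-weight = 252.
Sort by position and accumulate weight:
  km 7 (P, w=100) → cum 100
  km 24 (Q, w=3) → cum 103
  km 30 (R, w=6) → cum 109
  km 37 (S, w=35) → cum 144
  km 39 (T, w=200) → cum 344  ≥ 252 → median here
  km 48 (U, w=60) → cum 404
  km 60 (V, w=100) → cum 504
Optimal location: km 39.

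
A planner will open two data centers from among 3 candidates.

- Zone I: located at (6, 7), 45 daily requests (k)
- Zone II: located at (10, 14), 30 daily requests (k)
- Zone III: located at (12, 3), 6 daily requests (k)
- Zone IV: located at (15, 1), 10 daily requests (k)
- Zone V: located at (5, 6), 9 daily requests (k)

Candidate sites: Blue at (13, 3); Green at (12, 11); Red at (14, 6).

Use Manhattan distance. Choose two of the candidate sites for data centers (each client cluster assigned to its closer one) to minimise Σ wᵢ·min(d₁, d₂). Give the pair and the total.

Evaluate every pair (each demand assigned to the nearer of the two):
  {Green, Red}: total = 726
  {Blue, Green}: total = 745
  {Blue, Red}: total = 892
Best pair: {Green, Red} with total 726.

{Green, Red}, total 726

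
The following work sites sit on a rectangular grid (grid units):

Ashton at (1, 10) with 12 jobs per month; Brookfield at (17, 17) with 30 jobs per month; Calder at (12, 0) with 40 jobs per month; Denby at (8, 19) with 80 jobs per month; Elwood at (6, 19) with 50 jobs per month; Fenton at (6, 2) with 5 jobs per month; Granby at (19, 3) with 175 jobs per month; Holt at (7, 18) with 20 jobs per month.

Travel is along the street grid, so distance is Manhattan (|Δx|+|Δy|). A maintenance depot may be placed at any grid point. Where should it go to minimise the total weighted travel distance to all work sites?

Manhattan distance separates: Σwᵢ(|x−xᵢ|+|y−yᵢ|) = Σwᵢ|x−xᵢ| + Σwᵢ|y−yᵢ|, so x and y are optimised independently as 1-D weighted medians.
Total weight W = 412; half = 206.
x-coordinate, sorted with cumulative weight:
  x=1 (Ashton, w=12) cum 12
  x=6 (Elwood, w=50) cum 62
  x=6 (Fenton, w=5) cum 67
  x=7 (Holt, w=20) cum 87
  x=8 (Denby, w=80) cum 167
  x=12 (Calder, w=40) cum 207  ← median
  x=17 (Brookfield, w=30) cum 237
  x=19 (Granby, w=175) cum 412
⇒ x* = 12
y-coordinate, sorted with cumulative weight:
  y=0 (Calder, w=40) cum 40
  y=2 (Fenton, w=5) cum 45
  y=3 (Granby, w=175) cum 220  ← median
  y=10 (Ashton, w=12) cum 232
  y=17 (Brookfield, w=30) cum 262
  y=18 (Holt, w=20) cum 282
  y=19 (Denby, w=80) cum 362
  y=19 (Elwood, w=50) cum 412
⇒ y* = 3

(12, 3)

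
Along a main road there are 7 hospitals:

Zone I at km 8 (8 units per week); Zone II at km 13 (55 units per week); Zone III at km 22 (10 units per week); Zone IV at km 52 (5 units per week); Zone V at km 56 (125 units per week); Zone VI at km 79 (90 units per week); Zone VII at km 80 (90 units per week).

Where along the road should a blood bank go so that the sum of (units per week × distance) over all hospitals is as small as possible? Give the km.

x = 56

For a sum of weighted absolute distances on a line, the optimum is the weighted median (not the mean). Total weight W = 383; half-weight = 191.5.
Sort by position and accumulate weight:
  km 8 (Zone I, w=8) → cum 8
  km 13 (Zone II, w=55) → cum 63
  km 22 (Zone III, w=10) → cum 73
  km 52 (Zone IV, w=5) → cum 78
  km 56 (Zone V, w=125) → cum 203  ≥ 191.5 → median here
  km 79 (Zone VI, w=90) → cum 293
  km 80 (Zone VII, w=90) → cum 383
Optimal location: km 56.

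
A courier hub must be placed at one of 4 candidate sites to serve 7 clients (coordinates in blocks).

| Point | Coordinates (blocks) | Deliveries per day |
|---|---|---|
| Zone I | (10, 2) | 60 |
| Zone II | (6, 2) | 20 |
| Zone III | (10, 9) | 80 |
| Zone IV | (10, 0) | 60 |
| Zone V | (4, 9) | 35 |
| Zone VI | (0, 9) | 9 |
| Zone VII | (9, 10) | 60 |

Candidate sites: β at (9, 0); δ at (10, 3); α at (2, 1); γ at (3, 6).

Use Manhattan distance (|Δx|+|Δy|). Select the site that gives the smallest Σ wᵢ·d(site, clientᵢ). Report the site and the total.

Total weighted distance at each candidate:
  β (9, 0): total = 2392
  δ (10, 3): total = 1864
  α (2, 1): total = 3860
  γ (3, 6): total = 3174
Minimum is at δ with total 1864 blocks.

δ, total 1864 blocks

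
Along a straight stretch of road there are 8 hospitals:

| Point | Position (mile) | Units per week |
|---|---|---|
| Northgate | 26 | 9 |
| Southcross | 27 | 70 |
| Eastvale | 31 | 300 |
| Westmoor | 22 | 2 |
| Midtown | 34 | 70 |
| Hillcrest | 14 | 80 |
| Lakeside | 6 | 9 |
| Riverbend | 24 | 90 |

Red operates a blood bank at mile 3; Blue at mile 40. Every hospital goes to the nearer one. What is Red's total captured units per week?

The indifferent point is the midpoint (3+40)/2 = 21.5; hospitals left of it (closer to Red at 3) go to Red, those right go to Blue.
  Lakeside at 6 (w=9) → Red
  Hillcrest at 14 (w=80) → Red
  Westmoor at 22 (w=2) → Blue
  Riverbend at 24 (w=90) → Blue
  Northgate at 26 (w=9) → Blue
  Southcross at 27 (w=70) → Blue
  Eastvale at 31 (w=300) → Blue
  Midtown at 34 (w=70) → Blue
Red captures 89; Blue captures 541.

89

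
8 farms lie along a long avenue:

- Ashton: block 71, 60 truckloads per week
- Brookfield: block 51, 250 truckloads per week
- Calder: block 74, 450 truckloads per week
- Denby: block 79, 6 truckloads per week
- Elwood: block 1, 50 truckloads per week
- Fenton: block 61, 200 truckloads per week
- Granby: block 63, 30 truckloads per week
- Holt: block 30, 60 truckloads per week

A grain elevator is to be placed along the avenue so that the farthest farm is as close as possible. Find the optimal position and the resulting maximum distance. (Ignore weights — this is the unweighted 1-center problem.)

location 40, max distance 39

The 1-center on a line is the midpoint of the two extreme points: leftmost at 1, rightmost at 79.
Optimal location = (1 + 79)/2 = 40; maximum distance = (79 − 1)/2 = 39.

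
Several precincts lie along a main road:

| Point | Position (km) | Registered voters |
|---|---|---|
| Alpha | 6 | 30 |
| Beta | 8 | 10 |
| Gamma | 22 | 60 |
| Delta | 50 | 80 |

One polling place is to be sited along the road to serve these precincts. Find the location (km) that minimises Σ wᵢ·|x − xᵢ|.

For a sum of weighted absolute distances on a line, the optimum is the weighted median (not the mean). Total weight W = 180; half-weight = 90.
Sort by position and accumulate weight:
  km 6 (Alpha, w=30) → cum 30
  km 8 (Beta, w=10) → cum 40
  km 22 (Gamma, w=60) → cum 100  ≥ 90 → median here
  km 50 (Delta, w=80) → cum 180
Optimal location: km 22.

x = 22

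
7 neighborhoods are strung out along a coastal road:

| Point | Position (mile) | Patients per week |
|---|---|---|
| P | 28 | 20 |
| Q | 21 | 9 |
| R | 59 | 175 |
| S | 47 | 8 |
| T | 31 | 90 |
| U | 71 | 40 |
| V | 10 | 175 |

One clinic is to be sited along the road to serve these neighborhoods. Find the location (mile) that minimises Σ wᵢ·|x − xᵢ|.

x = 31

For a sum of weighted absolute distances on a line, the optimum is the weighted median (not the mean). Total weight W = 517; half-weight = 258.5.
Sort by position and accumulate weight:
  mile 10 (V, w=175) → cum 175
  mile 21 (Q, w=9) → cum 184
  mile 28 (P, w=20) → cum 204
  mile 31 (T, w=90) → cum 294  ≥ 258.5 → median here
  mile 47 (S, w=8) → cum 302
  mile 59 (R, w=175) → cum 477
  mile 71 (U, w=40) → cum 517
Optimal location: mile 31.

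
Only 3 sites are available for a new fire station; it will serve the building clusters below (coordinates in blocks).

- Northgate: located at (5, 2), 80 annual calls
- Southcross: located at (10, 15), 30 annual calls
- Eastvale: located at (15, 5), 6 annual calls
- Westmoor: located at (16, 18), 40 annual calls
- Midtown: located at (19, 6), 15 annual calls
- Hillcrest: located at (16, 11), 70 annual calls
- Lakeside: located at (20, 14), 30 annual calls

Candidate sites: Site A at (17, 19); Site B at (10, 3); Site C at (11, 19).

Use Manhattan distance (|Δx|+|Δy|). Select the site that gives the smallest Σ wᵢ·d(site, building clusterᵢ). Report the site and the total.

Total weighted distance at each candidate:
  Site A (17, 19): total = 3921
  Site B (10, 3): total = 3512
  Site C (11, 19): total = 3983
Minimum is at Site B with total 3512 blocks.

Site B, total 3512 blocks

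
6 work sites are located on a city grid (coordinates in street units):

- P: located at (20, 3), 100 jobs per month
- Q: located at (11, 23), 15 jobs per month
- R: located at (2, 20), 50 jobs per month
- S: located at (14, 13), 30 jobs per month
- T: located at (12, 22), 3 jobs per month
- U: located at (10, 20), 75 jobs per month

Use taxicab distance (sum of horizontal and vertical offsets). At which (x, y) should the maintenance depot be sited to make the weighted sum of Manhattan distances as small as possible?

(11, 20)

Manhattan distance separates: Σwᵢ(|x−xᵢ|+|y−yᵢ|) = Σwᵢ|x−xᵢ| + Σwᵢ|y−yᵢ|, so x and y are optimised independently as 1-D weighted medians.
Total weight W = 273; half = 136.5.
x-coordinate, sorted with cumulative weight:
  x=2 (R, w=50) cum 50
  x=10 (U, w=75) cum 125
  x=11 (Q, w=15) cum 140  ← median
  x=12 (T, w=3) cum 143
  x=14 (S, w=30) cum 173
  x=20 (P, w=100) cum 273
⇒ x* = 11
y-coordinate, sorted with cumulative weight:
  y=3 (P, w=100) cum 100
  y=13 (S, w=30) cum 130
  y=20 (R, w=50) cum 180  ← median
  y=20 (U, w=75) cum 255
  y=22 (T, w=3) cum 258
  y=23 (Q, w=15) cum 273
⇒ y* = 20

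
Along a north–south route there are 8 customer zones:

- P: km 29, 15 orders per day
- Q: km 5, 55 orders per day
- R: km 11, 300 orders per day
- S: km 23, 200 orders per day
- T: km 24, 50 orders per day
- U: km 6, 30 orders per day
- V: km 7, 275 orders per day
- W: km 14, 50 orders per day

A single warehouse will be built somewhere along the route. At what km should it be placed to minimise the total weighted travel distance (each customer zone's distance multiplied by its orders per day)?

For a sum of weighted absolute distances on a line, the optimum is the weighted median (not the mean). Total weight W = 975; half-weight = 487.5.
Sort by position and accumulate weight:
  km 5 (Q, w=55) → cum 55
  km 6 (U, w=30) → cum 85
  km 7 (V, w=275) → cum 360
  km 11 (R, w=300) → cum 660  ≥ 487.5 → median here
  km 14 (W, w=50) → cum 710
  km 23 (S, w=200) → cum 910
  km 24 (T, w=50) → cum 960
  km 29 (P, w=15) → cum 975
Optimal location: km 11.

x = 11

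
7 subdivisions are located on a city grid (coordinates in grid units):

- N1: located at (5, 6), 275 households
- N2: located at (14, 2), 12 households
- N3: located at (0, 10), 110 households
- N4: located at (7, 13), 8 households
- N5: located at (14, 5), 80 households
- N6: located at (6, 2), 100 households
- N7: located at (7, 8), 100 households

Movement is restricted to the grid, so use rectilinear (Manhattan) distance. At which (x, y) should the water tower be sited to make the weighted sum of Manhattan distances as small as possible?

(5, 6)

Manhattan distance separates: Σwᵢ(|x−xᵢ|+|y−yᵢ|) = Σwᵢ|x−xᵢ| + Σwᵢ|y−yᵢ|, so x and y are optimised independently as 1-D weighted medians.
Total weight W = 685; half = 342.5.
x-coordinate, sorted with cumulative weight:
  x=0 (N3, w=110) cum 110
  x=5 (N1, w=275) cum 385  ← median
  x=6 (N6, w=100) cum 485
  x=7 (N4, w=8) cum 493
  x=7 (N7, w=100) cum 593
  x=14 (N2, w=12) cum 605
  x=14 (N5, w=80) cum 685
⇒ x* = 5
y-coordinate, sorted with cumulative weight:
  y=2 (N2, w=12) cum 12
  y=2 (N6, w=100) cum 112
  y=5 (N5, w=80) cum 192
  y=6 (N1, w=275) cum 467  ← median
  y=8 (N7, w=100) cum 567
  y=10 (N3, w=110) cum 677
  y=13 (N4, w=8) cum 685
⇒ y* = 6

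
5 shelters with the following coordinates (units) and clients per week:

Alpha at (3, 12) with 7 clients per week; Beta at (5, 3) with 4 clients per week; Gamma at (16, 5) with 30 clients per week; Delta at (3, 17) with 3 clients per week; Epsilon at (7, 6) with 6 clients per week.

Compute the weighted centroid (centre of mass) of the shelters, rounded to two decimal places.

(11.44, 6.66)

The minimiser of Σwᵢ‖p−pᵢ‖² is the weighted centroid p* = (Σwᵢpᵢ)/(Σwᵢ).
Σwᵢ = 50.
Σwᵢxᵢ = 7·3 + 4·5 + 30·16 + 3·3 + 6·7 = 572.
Σwᵢyᵢ = 7·12 + 4·3 + 30·5 + 3·17 + 6·6 = 333.
x* = 572/50 = 11.44, y* = 333/50 = 6.66.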